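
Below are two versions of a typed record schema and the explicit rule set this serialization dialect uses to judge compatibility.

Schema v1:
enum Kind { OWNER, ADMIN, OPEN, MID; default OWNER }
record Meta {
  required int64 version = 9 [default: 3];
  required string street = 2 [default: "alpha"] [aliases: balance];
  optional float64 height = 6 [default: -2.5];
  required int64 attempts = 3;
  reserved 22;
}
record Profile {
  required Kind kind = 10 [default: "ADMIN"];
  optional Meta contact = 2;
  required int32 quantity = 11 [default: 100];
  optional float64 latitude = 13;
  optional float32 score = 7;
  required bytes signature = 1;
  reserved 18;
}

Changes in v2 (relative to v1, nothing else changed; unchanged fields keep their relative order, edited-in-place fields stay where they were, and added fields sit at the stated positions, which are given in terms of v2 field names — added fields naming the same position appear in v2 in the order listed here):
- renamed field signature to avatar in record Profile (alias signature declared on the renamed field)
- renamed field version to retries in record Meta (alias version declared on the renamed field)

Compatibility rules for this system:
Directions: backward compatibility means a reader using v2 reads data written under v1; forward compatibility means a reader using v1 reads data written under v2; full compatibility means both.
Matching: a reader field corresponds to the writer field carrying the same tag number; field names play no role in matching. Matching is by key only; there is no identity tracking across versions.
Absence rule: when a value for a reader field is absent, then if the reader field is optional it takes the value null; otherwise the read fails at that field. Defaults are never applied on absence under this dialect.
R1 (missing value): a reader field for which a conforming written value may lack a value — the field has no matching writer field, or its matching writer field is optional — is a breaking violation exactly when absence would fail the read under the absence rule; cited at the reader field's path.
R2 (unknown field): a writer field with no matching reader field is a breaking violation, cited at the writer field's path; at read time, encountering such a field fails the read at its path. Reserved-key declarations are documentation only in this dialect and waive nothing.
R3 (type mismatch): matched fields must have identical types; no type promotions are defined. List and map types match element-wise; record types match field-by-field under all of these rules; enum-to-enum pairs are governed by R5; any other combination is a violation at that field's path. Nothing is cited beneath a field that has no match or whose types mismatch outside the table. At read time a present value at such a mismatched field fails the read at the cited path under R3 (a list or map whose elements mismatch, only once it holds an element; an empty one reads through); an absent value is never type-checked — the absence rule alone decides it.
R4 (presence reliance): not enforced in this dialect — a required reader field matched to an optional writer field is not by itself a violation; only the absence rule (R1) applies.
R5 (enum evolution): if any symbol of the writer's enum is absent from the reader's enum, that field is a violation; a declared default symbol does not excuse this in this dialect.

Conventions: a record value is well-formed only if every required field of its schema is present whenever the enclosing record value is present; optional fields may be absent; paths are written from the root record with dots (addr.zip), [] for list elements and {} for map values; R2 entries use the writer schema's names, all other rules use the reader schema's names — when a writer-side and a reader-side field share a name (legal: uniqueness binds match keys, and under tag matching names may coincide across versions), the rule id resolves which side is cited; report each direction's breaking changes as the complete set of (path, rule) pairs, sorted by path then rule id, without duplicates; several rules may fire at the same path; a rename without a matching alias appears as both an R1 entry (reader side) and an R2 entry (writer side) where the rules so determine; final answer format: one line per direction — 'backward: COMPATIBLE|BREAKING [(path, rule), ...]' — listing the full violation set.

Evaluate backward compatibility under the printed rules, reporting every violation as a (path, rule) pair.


the writer's type comes first in each Profile pair
backward analysis of Profile with v2 as reader and v1 as writer:
  writer required, Kind -> Kind: reader kind maps from writer kind
  writer optional, Meta -> Meta: reader contact maps from writer contact
  writer required, int32 -> int32: reader quantity maps from writer quantity
  writer optional, float64 -> float64: reader latitude maps from writer latitude
  writer optional, float32 -> float32: reader score maps from writer score
  writer required, bytes -> bytes: reader avatar maps from writer signature
  writer required, int64 -> int64: reader contact.retries maps from writer contact.version
  writer required, string -> string: reader contact.street maps from writer contact.street
  writer optional, float64 -> float64: reader contact.height maps from writer contact.height
  writer required, int64 -> int64: reader contact.attempts maps from writer contact.attempts
  => no violations; backward on Profile: COMPATIBLE
ruling out the remaining Profile differences:
  renamed field signature to avatar in record Profile (alias signature declared on the renamed field) -> inert for the asked Profile verdict: nothing fires
  renamed field version to retries in record Meta (alias version declared on the renamed field) -> inert for the asked Profile verdict: nothing fires

backward: COMPATIBLE []


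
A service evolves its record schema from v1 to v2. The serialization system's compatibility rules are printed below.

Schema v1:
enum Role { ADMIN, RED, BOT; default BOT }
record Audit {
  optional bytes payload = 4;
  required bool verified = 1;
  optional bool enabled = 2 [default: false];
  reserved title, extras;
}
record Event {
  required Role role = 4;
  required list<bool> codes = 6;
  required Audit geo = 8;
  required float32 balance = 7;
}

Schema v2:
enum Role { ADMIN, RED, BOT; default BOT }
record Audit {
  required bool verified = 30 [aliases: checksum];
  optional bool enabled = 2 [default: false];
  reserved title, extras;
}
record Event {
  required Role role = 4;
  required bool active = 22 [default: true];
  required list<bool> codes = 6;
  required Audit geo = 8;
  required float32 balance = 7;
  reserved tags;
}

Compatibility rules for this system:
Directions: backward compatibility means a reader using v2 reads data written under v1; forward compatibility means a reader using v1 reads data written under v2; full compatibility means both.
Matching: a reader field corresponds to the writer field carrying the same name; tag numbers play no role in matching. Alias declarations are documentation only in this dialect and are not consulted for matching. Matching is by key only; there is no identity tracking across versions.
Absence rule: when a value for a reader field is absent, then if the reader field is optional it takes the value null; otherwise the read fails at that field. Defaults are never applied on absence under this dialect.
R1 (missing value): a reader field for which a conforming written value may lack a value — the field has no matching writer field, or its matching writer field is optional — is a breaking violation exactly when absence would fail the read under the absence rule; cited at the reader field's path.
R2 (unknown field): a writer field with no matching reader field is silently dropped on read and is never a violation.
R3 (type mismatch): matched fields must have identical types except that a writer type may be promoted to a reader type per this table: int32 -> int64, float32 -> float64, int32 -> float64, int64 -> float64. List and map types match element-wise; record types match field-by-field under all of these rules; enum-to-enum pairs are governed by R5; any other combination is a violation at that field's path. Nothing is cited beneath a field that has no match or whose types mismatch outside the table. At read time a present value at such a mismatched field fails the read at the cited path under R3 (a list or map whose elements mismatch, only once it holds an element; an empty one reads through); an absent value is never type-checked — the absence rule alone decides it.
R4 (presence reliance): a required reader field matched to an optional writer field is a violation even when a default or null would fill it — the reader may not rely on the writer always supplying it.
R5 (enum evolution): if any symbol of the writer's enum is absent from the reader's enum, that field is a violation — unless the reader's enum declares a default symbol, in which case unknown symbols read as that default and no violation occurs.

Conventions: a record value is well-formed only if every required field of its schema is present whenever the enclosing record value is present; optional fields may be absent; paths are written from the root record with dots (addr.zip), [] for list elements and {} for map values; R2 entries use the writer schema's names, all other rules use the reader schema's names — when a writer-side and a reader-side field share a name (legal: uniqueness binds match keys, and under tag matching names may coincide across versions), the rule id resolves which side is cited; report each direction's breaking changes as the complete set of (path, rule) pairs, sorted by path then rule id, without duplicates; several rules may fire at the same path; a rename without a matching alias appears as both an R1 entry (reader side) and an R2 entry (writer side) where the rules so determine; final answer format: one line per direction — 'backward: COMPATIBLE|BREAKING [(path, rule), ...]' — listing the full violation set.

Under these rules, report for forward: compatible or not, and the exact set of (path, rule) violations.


forward: COMPATIBLE []

the writer's type comes first in each Event pair
forward on Event — v1 reading data written by v2:
  role <- role (Role -> Role, writer required)
  codes <- codes (list<bool> -> list<bool>, writer required)
  geo <- geo (Audit -> Audit, writer required)
  balance <- balance (float32 -> float32, writer required)
  writer active: unknown to reader
  geo.payload: no writer match
  geo.verified <- geo.verified (bool -> bool, writer required)
  geo.enabled <- geo.enabled (bool -> bool, writer optional)
  => forward: COMPATIBLE
checking off the Event differences that do not matter here:
  removed field payload from record Audit -> fires no rule on Event, leaving the asked answer as it is
  field verified in record Audit: tag 1 changed to 30 -> fires no rule on Event, leaving the asked answer as it is
  added field active to record Event: required bool, tag 22, default true (in v2 it sits immediately before codes) -> fires only in the backward direction of Event, which is not asked here


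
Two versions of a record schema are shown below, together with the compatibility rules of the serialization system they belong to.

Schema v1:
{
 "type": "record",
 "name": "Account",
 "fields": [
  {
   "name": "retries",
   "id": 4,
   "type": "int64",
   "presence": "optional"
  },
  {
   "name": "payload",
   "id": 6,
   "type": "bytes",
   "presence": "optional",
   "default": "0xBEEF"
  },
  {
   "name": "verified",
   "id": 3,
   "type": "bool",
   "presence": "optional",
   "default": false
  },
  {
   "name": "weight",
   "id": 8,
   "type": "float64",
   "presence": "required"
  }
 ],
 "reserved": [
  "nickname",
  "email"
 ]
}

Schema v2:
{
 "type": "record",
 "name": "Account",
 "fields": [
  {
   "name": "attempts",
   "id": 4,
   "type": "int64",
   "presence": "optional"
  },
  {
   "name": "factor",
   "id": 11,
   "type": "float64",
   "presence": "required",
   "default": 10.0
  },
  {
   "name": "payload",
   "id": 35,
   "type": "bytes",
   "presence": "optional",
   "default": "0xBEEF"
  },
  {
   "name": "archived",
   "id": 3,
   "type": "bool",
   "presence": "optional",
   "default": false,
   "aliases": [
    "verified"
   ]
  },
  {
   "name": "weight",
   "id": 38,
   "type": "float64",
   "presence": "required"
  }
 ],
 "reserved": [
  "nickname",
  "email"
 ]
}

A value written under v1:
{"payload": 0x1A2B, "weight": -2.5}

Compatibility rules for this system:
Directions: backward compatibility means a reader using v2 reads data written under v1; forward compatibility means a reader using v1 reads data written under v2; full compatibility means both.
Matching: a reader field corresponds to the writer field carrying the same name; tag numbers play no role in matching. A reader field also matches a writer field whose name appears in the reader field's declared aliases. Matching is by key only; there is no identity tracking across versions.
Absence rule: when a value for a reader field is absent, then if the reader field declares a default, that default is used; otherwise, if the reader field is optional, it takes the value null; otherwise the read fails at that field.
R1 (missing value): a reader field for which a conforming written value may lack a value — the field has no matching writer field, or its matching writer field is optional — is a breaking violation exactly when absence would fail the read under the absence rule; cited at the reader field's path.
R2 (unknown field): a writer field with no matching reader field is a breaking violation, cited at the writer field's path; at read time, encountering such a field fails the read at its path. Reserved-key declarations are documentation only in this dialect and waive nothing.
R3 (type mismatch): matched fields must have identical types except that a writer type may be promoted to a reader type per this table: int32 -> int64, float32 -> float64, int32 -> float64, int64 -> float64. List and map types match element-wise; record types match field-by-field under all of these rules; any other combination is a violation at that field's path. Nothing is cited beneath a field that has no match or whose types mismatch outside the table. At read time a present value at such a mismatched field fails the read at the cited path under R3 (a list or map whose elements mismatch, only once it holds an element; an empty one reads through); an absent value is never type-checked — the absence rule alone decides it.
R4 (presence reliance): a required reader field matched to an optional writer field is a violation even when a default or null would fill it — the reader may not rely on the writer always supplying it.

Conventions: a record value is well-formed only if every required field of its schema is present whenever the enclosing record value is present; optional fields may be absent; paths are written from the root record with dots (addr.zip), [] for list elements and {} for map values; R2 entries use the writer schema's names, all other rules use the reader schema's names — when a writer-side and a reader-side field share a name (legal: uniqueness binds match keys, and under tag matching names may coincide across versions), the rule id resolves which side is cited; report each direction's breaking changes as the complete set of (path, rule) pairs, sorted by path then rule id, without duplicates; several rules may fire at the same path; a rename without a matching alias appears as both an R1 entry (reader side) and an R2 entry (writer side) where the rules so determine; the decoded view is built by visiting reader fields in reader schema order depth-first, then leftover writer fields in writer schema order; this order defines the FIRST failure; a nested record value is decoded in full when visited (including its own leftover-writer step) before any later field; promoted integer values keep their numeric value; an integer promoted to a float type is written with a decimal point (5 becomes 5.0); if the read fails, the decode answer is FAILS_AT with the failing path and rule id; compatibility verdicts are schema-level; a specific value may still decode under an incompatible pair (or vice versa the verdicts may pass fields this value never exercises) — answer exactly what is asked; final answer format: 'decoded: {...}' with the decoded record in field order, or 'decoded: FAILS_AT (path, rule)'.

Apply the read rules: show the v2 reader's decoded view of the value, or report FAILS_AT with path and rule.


arrows below run writer -> reader for Account
decode walk for Account under reader schema v2:
  attempts := null (absent, optional -> null)
  factor := 10.0 (absent -> default)
  payload := 0x1A2B
  archived := false (absent -> default)
  weight := -2.5
  => decoded: {"attempts": null, "factor": 10.0, "payload": 0x1A2B, "archived": false, "weight": -2.5}
remaining Account differences; none change what is asked:
  field payload in record Account: tag 6 changed to 35 -> no rule fires on it and the decoded Account view is identical with or without it
  field weight in record Account: tag 8 changed to 38 -> no rule fires on it and the decoded Account view is identical with or without it

decoded: {"attempts": null, "factor": 10.0, "payload": 0x1A2B, "archived": false, "weight": -2.5}


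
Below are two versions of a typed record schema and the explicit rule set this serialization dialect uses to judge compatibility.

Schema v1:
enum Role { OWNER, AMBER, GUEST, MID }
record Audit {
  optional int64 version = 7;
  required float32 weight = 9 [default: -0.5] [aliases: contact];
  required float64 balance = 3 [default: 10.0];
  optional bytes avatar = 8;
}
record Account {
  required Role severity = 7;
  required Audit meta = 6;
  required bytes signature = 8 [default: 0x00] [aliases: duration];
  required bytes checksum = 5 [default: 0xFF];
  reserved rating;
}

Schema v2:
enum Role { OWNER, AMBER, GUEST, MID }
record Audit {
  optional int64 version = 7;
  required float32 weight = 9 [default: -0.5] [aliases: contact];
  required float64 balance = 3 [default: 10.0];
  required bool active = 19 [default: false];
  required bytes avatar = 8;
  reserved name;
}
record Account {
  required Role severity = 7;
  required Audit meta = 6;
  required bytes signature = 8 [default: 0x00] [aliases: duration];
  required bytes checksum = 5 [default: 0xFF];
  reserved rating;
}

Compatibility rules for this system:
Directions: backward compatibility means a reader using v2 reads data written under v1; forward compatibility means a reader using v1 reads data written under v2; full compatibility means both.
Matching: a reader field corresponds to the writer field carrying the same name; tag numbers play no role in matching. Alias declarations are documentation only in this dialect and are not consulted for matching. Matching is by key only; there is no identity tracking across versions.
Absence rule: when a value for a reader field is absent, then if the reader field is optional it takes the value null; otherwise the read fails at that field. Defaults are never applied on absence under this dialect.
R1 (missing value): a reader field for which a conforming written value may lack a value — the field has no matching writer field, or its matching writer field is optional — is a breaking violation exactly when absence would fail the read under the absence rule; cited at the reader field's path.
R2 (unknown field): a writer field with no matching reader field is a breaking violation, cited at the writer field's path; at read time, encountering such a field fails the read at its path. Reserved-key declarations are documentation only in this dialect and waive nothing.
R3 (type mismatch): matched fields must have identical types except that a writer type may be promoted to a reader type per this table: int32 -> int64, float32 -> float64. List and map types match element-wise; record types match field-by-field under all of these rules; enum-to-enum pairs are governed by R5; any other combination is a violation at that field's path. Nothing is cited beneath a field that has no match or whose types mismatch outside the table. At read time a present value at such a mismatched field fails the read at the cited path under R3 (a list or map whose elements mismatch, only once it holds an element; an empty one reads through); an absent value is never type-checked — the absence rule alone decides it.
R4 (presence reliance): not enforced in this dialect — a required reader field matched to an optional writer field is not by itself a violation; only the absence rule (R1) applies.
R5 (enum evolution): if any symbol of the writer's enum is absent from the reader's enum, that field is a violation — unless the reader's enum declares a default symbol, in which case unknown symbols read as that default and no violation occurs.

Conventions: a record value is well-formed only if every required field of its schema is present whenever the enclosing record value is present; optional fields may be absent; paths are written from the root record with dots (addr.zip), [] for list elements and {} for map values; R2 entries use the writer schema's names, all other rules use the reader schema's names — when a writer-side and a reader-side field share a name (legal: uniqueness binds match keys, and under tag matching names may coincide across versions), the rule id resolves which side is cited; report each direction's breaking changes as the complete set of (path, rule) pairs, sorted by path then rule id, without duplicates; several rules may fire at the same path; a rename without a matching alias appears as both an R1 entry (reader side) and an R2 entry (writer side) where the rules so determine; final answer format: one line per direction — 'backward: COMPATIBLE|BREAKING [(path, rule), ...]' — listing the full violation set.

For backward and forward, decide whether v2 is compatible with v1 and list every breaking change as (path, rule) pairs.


the writer's type comes first in each Account pair
checking backward for Account: reader v2 against writer v1:
  severity <- severity (Role -> Role, writer required)
  meta <- meta (Audit -> Audit, writer required)
  signature <- signature (bytes -> bytes, writer required)
  checksum <- checksum (bytes -> bytes, writer required)
  meta.version <- meta.version (int64 -> int64, writer optional)
  meta.weight <- meta.weight (float32 -> float32, writer required)
  meta.balance <- meta.balance (float64 -> float64, writer required)
  meta.active has no writer counterpart
  meta.avatar <- meta.avatar (bytes -> bytes, writer optional)
  rule R1 violated at meta.active
  rule R1 violated at meta.avatar
  backward on Account therefore BREAKING (2)
checking forward for Account: reader v1 against writer v2:
  severity <- severity (Role -> Role, writer required)
  meta <- meta (Audit -> Audit, writer required)
  signature <- signature (bytes -> bytes, writer required)
  checksum <- checksum (bytes -> bytes, writer required)
  meta.version <- meta.version (int64 -> int64, writer optional)
  meta.weight <- meta.weight (float32 -> float32, writer required)
  meta.balance <- meta.balance (float64 -> float64, writer required)
  meta.avatar <- meta.avatar (bytes -> bytes, writer required)
  writer meta.active: unknown to reader
  rule R2 violated at meta.active
  forward on Account therefore BREAKING (1)

backward: BREAKING [(meta.active, R1), (meta.avatar, R1)]; forward: BREAKING [(meta.active, R2)]


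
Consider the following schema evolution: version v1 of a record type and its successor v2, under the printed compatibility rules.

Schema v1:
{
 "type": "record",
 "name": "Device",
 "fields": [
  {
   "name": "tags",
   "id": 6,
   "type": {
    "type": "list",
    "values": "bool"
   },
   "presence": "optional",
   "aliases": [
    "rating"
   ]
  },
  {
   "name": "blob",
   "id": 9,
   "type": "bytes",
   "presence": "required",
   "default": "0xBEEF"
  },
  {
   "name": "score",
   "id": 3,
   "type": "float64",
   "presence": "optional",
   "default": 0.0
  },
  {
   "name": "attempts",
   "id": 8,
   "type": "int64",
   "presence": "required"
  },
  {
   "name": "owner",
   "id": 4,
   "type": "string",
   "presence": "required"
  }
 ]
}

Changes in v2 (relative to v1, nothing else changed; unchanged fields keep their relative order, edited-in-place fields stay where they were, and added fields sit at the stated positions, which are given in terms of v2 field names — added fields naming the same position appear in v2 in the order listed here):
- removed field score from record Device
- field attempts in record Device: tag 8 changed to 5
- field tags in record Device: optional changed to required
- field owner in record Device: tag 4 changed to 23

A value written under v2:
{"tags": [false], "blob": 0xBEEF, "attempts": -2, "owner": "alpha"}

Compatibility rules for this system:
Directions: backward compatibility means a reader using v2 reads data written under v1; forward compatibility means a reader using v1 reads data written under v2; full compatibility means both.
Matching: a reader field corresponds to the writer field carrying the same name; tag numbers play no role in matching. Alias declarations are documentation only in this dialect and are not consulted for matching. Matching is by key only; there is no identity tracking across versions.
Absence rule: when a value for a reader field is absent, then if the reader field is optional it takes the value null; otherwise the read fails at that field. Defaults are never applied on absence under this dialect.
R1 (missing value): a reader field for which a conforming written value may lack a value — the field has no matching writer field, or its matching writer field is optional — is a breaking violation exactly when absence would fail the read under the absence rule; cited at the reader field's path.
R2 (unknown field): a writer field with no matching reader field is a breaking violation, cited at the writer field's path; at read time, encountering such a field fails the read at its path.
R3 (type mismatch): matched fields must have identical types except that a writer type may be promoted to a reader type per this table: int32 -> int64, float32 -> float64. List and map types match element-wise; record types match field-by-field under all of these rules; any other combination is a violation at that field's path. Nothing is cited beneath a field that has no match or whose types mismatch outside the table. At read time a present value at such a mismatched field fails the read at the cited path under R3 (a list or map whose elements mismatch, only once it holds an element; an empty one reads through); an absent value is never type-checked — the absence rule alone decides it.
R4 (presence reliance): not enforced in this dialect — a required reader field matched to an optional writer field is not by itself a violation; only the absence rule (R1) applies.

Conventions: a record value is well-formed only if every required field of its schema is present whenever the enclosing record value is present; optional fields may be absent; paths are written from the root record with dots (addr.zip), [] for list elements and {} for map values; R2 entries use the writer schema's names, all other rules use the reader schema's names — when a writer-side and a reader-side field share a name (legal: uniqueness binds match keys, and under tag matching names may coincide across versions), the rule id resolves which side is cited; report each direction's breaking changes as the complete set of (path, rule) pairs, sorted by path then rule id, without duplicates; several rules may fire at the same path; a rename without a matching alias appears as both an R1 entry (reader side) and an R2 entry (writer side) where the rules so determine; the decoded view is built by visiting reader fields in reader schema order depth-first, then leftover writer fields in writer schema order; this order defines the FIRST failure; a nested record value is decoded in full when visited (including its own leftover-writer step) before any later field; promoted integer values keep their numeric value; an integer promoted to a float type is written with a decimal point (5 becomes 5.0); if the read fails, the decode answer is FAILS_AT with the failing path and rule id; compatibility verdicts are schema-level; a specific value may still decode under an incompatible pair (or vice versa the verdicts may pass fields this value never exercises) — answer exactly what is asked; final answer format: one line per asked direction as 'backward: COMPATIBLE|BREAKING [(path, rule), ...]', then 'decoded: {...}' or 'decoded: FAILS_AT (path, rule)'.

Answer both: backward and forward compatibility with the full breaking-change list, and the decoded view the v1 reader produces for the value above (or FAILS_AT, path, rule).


the writer's type comes first in each Device pair
backward analysis of Device with v2 as reader and v1 as writer:
  tags <- tags (list<bool> -> list<bool>, writer optional)
  blob <- blob (bytes -> bytes, writer required)
  attempts <- attempts (int64 -> int64, writer required)
  owner <- owner (string -> string, writer required)
  writer score: unknown to reader
  violation R2 at score
  violation R1 at tags
  backward on Device therefore BREAKING (2)
forward analysis of Device with v1 as reader and v2 as writer:
  tags <- tags (list<bool> -> list<bool>, writer required)
  blob <- blob (bytes -> bytes, writer required)
  score: no writer match
  attempts <- attempts (int64 -> int64, writer required)
  owner <- owner (string -> string, writer required)
  => forward verdict for Device: COMPATIBLE, no violations
migrating the Device value to v1:
  tags := [false]
  blob := 0xBEEF
  score := null (not supplied -> null)
  attempts := -2
  owner := "alpha"
  => decoded: {"tags": [false], "blob": 0xBEEF, "score": null, "attempts": -2, "owner": "alpha"}

backward: BREAKING [(score, R2), (tags, R1)]; forward: COMPATIBLE []; decoded: {"tags": [false], "blob": 0xBEEF, "score": null, "attempts": -2, "owner": "alpha"}


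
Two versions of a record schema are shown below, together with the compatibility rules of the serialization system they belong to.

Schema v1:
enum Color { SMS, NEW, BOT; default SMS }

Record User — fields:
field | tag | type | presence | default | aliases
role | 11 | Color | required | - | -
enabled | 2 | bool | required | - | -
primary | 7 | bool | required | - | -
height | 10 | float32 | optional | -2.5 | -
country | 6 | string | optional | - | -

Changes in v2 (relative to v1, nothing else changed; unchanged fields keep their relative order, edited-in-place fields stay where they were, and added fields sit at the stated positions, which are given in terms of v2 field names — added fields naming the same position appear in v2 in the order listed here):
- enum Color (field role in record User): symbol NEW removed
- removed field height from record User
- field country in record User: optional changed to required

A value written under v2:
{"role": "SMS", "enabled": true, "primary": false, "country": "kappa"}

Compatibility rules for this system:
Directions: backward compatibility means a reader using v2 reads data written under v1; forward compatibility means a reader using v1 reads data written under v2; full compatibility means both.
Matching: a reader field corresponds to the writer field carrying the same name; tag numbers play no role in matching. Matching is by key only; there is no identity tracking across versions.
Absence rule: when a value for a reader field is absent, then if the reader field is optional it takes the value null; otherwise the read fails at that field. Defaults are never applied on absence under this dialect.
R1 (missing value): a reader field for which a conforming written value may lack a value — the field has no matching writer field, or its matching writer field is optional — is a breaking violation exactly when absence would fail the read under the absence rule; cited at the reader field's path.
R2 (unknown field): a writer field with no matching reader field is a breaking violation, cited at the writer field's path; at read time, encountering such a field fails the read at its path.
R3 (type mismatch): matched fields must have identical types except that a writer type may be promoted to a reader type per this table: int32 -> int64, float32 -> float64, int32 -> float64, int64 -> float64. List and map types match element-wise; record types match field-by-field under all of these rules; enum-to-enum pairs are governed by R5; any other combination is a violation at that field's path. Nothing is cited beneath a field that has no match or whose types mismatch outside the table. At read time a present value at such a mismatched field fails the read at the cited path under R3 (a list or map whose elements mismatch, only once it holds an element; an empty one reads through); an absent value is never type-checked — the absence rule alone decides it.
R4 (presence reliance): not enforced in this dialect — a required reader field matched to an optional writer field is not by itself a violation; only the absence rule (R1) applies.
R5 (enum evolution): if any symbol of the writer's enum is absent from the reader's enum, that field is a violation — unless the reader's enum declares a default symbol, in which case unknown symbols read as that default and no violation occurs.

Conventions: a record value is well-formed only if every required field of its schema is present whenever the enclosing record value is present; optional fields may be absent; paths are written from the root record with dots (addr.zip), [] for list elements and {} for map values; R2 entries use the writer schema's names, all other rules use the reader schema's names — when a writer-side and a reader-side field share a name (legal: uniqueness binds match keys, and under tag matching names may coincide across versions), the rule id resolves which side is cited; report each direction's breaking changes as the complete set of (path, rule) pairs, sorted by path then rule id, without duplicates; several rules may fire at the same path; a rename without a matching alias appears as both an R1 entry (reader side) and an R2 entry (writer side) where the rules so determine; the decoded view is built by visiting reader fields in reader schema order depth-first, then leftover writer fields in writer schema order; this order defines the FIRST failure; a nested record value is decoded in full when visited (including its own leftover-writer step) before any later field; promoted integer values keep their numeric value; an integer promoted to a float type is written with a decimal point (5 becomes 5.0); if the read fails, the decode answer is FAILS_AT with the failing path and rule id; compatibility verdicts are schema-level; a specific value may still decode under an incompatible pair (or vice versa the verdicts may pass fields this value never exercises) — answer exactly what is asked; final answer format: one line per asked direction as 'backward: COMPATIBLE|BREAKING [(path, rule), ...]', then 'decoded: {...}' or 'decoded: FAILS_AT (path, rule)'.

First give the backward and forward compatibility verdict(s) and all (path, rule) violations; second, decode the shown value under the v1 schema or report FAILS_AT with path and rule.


each type pair in User: writer, then reader
backward for User (reader v2, writer v1):
  role <- role (Color -> Color, writer required)
  enabled <- enabled (bool -> bool, writer required)
  primary <- primary (bool -> bool, writer required)
  country <- country (string -> string, writer optional)
  leftover writer field: height
  violation R1 at country
  violation R2 at height
  => 2 violation(s): backward is BREAKING for User
forward for User (reader v1, writer v2):
  role <- role (Color -> Color, writer required)
  enabled <- enabled (bool -> bool, writer required)
  primary <- primary (bool -> bool, writer required)
  height has no writer counterpart
  country <- country (string -> string, writer required)
  => forward verdict for User: COMPATIBLE, no violations
decode (reader v1):
  role := "SMS"
  enabled := true
  primary := false
  height := null (absent, optional -> null)
  country := "kappa"
  => decoded: {"role": "SMS", "enabled": true, "primary": false, "height": null, "country": "kappa"}

backward: BREAKING [(country, R1), (height, R2)]; forward: COMPATIBLE []; decoded: {"role": "SMS", "enabled": true, "primary": false, "height": null, "country": "kappa"}


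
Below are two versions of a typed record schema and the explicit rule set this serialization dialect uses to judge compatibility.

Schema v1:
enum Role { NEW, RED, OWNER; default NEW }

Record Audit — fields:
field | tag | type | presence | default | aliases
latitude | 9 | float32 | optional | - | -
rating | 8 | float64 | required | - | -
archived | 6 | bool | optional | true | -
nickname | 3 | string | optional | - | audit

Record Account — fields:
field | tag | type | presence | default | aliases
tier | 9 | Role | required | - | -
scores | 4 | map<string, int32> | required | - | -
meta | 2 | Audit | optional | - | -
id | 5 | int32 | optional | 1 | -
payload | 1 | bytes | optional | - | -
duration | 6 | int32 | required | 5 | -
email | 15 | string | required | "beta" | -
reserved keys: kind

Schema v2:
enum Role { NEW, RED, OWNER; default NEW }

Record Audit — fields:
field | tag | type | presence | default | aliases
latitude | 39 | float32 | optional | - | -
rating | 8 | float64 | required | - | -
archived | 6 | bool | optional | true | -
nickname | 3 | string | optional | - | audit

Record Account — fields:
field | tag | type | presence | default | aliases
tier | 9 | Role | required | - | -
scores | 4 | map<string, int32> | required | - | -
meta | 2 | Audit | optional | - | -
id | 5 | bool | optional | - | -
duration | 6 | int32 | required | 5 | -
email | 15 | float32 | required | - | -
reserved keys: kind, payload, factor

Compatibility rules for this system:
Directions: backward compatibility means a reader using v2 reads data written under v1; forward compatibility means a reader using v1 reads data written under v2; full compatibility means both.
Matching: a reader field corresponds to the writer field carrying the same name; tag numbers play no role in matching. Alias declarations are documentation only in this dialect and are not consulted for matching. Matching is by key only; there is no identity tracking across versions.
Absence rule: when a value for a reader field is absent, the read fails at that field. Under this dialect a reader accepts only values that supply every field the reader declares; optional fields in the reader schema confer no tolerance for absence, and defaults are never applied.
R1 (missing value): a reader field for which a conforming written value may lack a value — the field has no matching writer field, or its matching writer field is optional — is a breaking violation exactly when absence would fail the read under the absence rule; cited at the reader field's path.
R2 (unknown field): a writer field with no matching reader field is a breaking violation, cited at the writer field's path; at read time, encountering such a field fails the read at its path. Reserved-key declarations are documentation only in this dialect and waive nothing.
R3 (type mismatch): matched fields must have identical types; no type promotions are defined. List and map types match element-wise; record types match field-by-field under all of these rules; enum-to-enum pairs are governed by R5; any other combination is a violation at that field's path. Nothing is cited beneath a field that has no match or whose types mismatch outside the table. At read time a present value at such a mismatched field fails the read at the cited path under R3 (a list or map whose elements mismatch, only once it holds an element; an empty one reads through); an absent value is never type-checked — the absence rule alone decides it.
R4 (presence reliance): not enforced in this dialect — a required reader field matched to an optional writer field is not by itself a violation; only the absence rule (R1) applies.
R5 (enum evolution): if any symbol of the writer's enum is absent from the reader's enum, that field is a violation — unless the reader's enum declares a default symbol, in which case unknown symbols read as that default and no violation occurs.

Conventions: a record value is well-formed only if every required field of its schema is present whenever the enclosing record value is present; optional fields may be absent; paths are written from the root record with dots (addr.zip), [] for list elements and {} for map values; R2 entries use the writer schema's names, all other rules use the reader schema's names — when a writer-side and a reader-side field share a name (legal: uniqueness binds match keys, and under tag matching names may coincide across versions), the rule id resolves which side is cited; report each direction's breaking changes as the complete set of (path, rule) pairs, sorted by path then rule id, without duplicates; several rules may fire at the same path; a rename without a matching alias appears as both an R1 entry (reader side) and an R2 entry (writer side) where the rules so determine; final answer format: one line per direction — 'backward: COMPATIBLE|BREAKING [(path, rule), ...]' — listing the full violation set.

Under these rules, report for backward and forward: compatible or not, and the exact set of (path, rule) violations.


arrows below run writer -> reader for Account
backward analysis of Account with v2 as reader and v1 as writer:
  tier: Role -> Role, writer required; from tier
  scores: map<string, int32> -> map<string, int32>, writer required; from scores
  meta: Audit -> Audit, writer optional; from meta
  id: int32 -> bool, writer optional; from id
  duration: int32 -> int32, writer required; from duration
  email: string -> float32, writer required; from email
  writer field payload has no reader counterpart
  meta.latitude: float32 -> float32, writer optional; from meta.latitude
  meta.rating: float64 -> float64, writer required; from meta.rating
  meta.archived: bool -> bool, writer optional; from meta.archived
  meta.nickname: string -> string, writer optional; from meta.nickname
  breaking: (email, R3)
  breaking: (id, R1)
  breaking: (id, R3)
  breaking: (meta, R1)
  breaking: (meta.archived, R1)
  breaking: (meta.latitude, R1)
  breaking: (meta.nickname, R1)
  breaking: (payload, R2)
  => 8 violation(s): backward is BREAKING for Account
forward analysis of Account with v1 as reader and v2 as writer:
  tier: Role -> Role, writer required; from tier
  scores: map<string, int32> -> map<string, int32>, writer required; from scores
  meta: Audit -> Audit, writer optional; from meta
  id: bool -> int32, writer optional; from id
  payload: no writer match
  duration: int32 -> int32, writer required; from duration
  email: float32 -> string, writer required; from email
  meta.latitude: float32 -> float32, writer optional; from meta.latitude
  meta.rating: float64 -> float64, writer required; from meta.rating
  meta.archived: bool -> bool, writer optional; from meta.archived
  meta.nickname: string -> string, writer optional; from meta.nickname
  breaking: (email, R3)
  breaking: (id, R1)
  breaking: (id, R3)
  breaking: (meta, R1)
  breaking: (meta.archived, R1)
  breaking: (meta.latitude, R1)
  breaking: (meta.nickname, R1)
  breaking: (payload, R1)
  => 8 violation(s): forward is BREAKING for Account

backward: BREAKING [(email, R3), (id, R1), (id, R3), (meta, R1), (meta.archived, R1), (meta.latitude, R1), (meta.nickname, R1), (payload, R2)]; forward: BREAKING [(email, R3), (id, R1), (id, R3), (meta, R1), (meta.archived, R1), (meta.latitude, R1), (meta.nickname, R1), (payload, R1)]
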